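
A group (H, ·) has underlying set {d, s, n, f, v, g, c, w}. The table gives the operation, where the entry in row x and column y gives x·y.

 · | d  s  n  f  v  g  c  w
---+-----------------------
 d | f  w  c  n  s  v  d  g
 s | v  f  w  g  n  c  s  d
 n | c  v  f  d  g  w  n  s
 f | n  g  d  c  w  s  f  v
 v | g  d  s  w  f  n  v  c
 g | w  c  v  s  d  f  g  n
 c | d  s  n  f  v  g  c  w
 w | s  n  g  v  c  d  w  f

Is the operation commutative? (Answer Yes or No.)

g·v = d but v·g = n.
Since g and v do not commute, H is not abelian.

No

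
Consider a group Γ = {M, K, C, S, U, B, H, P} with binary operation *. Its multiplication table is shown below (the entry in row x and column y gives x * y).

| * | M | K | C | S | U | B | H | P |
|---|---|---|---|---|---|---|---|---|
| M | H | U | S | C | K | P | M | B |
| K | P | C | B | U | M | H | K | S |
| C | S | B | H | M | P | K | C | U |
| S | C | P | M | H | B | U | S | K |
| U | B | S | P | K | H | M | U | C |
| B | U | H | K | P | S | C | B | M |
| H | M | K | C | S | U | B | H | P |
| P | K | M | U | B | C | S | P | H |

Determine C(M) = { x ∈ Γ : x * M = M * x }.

{C, H, M, S}

Compare row M with column M entry by entry.
S * M = C = M * S, so S commutes with M.
U * M = B but M * U = K, so U does not.
Collecting the elements that commute with M: C(M) = {C, H, M, S}.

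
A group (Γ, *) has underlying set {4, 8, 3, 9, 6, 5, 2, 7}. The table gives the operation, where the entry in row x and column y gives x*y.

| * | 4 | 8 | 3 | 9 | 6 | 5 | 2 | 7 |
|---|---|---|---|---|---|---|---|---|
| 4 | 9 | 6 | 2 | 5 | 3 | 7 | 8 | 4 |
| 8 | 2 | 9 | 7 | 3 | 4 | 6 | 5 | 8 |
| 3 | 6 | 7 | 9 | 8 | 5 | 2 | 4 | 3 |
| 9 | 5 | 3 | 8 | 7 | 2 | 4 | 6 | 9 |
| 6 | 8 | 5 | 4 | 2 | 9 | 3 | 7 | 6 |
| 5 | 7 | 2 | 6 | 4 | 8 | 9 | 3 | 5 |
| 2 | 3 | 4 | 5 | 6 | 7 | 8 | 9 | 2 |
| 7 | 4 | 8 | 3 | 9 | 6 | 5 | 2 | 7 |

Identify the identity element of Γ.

The identity e satisfies e*x = x for all x, so its row in the table reproduces the column headers.
Row 7 reads: 4, 8, 3, 9, 6, 5, 2, 7 — exactly the header order. So 7 is the identity.

7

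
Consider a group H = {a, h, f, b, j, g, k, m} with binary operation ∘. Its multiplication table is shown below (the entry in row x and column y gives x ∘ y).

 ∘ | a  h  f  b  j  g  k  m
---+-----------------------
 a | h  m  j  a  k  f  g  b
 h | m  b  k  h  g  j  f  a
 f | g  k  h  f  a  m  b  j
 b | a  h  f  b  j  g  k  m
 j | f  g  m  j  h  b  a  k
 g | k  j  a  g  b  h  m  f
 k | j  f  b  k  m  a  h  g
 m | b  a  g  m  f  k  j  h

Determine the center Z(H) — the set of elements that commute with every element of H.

{b, h}

An element z is central iff its row equals its column in the table.
For j: j ∘ k = a ≠ m = k ∘ j, so j ∉ Z.
Checking each element this way leaves Z(H) = {b, h}.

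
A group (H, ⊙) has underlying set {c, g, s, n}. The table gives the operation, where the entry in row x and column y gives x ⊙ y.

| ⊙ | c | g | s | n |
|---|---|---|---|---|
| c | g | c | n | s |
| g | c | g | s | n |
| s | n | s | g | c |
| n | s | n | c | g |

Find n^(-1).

n

First locate the identity: row g matches the header, so g is the identity.
Scan row n for g: n ⊙ n = g. Hence n^(-1) = n.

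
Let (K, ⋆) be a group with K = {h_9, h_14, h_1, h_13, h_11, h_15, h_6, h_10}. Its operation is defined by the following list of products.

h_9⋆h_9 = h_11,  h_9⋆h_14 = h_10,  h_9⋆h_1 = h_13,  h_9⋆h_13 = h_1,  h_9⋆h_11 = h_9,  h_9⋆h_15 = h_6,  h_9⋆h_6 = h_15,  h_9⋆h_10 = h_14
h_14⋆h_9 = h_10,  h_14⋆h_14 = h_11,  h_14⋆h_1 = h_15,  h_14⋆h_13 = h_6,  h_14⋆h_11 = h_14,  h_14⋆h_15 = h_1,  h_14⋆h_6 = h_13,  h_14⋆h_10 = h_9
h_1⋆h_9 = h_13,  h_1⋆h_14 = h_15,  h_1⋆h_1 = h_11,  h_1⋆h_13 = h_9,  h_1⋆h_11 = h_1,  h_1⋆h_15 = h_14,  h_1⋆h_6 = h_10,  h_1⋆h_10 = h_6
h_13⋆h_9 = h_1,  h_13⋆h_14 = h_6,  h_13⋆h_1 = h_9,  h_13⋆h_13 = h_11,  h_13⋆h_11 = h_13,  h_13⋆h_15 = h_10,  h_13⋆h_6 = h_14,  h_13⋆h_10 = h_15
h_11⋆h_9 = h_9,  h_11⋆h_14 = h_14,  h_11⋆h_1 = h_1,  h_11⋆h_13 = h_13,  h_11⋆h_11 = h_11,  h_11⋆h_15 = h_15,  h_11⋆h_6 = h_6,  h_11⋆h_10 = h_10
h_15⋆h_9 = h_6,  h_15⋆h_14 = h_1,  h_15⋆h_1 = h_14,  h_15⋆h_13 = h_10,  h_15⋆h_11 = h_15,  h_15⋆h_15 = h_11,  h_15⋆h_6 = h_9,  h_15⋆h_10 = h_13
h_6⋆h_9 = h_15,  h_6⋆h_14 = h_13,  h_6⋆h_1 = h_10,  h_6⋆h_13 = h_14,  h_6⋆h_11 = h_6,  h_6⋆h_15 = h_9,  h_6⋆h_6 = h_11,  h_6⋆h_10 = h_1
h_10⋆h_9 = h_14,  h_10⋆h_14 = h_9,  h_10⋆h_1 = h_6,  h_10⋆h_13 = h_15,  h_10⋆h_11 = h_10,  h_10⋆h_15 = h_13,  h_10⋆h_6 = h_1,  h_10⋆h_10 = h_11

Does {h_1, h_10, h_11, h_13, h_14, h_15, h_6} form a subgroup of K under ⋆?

h_15 ⋆ h_6 = h_9, which is not in {h_1, h_10, h_11, h_13, h_14, h_15, h_6}.
The subset is not closed under ⋆, so it is not a subgroup.

No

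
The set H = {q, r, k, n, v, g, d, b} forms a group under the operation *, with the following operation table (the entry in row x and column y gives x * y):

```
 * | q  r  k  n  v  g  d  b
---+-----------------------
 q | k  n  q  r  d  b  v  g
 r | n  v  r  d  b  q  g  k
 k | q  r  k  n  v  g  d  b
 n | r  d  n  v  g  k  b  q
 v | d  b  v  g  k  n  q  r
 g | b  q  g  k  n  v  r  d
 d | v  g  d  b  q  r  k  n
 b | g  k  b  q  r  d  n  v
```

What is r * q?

n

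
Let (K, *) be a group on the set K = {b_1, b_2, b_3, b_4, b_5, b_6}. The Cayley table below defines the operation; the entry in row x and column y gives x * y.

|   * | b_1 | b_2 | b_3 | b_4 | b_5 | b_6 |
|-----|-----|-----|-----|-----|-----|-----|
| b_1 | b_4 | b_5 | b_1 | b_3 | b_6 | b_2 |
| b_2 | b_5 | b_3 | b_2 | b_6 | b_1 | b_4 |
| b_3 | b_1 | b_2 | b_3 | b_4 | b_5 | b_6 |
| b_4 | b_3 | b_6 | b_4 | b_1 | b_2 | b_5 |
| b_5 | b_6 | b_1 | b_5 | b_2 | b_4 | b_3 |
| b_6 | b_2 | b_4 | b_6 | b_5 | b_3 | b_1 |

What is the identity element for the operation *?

b_3

The identity e satisfies e * x = x for all x, so its row in the table reproduces the column headers.
Row b_3 reads: b_1, b_2, b_3, b_4, b_5, b_6 — exactly the header order. So b_3 is the identity.
(Structurally, K here is isomorphic to the cyclic group Z_6.)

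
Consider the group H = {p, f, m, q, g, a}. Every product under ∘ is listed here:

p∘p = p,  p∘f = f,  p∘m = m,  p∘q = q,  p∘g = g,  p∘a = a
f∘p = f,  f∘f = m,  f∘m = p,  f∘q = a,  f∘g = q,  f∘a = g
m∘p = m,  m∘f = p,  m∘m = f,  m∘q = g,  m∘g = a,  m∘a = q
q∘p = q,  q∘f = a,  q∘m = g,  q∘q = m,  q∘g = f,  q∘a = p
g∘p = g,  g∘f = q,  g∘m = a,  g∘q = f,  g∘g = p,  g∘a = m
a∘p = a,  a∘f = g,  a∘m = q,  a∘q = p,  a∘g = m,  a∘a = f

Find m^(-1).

f

First locate the identity: row p matches the header, so p is the identity.
Scan row m for p: m ∘ f = p. Hence m^(-1) = f.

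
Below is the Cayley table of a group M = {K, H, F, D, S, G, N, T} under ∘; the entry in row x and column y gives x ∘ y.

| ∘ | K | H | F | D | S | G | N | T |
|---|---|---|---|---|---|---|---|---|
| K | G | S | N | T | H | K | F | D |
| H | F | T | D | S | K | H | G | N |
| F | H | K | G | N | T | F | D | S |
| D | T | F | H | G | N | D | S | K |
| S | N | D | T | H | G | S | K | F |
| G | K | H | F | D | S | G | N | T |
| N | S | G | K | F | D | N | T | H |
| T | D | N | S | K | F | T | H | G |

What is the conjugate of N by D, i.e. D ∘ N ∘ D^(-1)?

The identity is G. In row D, the entry G sits in column D, so D^(-1) = D.
D ∘ N = S
S ∘ D = H

H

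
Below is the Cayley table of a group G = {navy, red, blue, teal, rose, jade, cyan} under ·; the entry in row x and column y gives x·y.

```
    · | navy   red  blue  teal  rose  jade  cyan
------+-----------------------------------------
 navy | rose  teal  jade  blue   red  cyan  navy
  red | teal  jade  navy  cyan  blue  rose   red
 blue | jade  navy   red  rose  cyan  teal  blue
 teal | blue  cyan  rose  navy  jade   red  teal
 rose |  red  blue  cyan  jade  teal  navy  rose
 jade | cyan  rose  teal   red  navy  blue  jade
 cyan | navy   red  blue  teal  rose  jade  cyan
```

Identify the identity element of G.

cyan

The identity e satisfies e·x = x for all x, so its row in the table reproduces the column headers.
Row cyan reads: navy, red, blue, teal, rose, jade, cyan — exactly the header order. So cyan is the identity.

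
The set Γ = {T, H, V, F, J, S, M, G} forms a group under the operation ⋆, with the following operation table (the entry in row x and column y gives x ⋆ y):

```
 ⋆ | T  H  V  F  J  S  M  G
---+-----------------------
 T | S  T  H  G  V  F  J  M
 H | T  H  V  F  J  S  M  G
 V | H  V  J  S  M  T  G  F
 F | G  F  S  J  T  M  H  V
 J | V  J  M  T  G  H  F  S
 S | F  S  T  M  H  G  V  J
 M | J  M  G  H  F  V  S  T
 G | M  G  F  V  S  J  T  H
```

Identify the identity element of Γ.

The identity e satisfies e ⋆ x = x for all x, so its row in the table reproduces the column headers.
Row H reads: T, H, V, F, J, S, M, G — exactly the header order. So H is the identity.
(Structurally, Γ here is isomorphic to the cyclic group Z_8.)

H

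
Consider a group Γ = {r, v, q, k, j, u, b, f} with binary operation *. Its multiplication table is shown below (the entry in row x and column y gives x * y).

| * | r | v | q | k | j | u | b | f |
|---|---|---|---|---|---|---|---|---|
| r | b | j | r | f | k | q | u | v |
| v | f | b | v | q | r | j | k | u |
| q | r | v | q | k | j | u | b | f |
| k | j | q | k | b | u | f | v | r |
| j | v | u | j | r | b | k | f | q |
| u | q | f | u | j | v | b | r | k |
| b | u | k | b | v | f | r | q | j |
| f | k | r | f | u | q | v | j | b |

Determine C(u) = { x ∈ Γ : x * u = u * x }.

Compare row u with column u entry by entry.
r * u = q = u * r, so r commutes with u.
f * u = v but u * f = k, so f does not.
Collecting the elements that commute with u: C(u) = {b, q, r, u}.

{b, q, r, u}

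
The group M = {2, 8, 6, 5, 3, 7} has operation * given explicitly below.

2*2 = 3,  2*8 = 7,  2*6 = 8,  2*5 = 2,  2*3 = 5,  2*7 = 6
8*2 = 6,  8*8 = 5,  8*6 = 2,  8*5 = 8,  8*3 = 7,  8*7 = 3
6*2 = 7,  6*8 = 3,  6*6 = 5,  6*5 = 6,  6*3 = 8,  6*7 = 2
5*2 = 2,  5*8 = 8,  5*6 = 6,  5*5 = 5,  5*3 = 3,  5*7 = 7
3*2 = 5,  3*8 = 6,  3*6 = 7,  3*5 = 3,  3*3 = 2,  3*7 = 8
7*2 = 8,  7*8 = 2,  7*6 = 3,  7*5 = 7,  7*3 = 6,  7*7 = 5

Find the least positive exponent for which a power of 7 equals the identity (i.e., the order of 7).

2

The identity element is 5 (its row matches the header).
7^1 = 7
7^2 = 7 * 7 = 5
The first power of 7 equal to the identity is 7^2, so ord(7) = 2.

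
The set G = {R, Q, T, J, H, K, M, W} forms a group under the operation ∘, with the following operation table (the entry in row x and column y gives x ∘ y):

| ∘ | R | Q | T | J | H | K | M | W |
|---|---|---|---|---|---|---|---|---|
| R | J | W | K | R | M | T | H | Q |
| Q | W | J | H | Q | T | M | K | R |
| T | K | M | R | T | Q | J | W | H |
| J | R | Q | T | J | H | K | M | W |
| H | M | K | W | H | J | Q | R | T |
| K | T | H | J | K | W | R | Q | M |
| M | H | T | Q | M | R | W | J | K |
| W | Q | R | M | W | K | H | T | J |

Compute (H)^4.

H^1 = H
H^2 = H ∘ H = J
H^3 = J ∘ H = H
H^4 = H ∘ H = J

J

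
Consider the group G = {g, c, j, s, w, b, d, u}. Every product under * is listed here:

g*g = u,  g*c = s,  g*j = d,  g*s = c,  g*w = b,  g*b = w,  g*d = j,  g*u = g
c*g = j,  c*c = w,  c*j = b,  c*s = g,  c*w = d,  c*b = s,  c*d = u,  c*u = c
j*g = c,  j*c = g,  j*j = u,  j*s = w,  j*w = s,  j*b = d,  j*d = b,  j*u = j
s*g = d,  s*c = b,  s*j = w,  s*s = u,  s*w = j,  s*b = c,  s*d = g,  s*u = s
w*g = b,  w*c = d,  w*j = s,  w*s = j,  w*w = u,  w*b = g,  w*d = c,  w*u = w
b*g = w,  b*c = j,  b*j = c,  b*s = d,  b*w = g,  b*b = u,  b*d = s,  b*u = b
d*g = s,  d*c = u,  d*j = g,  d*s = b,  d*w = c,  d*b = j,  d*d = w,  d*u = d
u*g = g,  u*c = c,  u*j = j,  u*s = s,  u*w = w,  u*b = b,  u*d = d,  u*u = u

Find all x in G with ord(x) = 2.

{b, g, j, s, w}

Identity is u. Compute the order of each non-identity element by repeated multiplication:
  g: g → u  (order 2)
  c: c → w → d → u  (order 4)
  j: j → u  (order 2)
  s: s → u  (order 2)
  w: w → u  (order 2)
  b: b → u  (order 2)
  d: d → w → c → u  (order 4)
Elements of order 2: {b, g, j, s, w}.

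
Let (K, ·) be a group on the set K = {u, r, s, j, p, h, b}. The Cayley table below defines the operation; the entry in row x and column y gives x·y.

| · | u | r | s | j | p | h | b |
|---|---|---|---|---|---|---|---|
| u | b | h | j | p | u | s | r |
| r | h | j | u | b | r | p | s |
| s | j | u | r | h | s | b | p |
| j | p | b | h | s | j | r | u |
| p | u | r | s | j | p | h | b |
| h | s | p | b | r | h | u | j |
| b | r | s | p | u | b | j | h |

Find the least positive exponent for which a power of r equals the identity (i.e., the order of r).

7

The identity element is p (its row matches the header).
r^1 = r
r^2 = r·r = j
r^3 = j·r = b
r^4 = b·r = s
r^5 = s·r = u
r^6 = u·r = h
r^7 = h·r = p
The first power of r equal to the identity is r^7, so ord(r) = 7.
(Structurally, K here is isomorphic to the cyclic group Z_7.)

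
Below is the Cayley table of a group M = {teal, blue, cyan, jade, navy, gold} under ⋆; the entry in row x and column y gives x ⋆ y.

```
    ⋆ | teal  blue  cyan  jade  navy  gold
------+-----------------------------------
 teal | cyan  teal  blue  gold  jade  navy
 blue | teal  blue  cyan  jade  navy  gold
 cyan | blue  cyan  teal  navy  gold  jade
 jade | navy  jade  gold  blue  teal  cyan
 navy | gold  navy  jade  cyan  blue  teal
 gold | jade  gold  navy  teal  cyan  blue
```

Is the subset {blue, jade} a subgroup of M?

Yes

{blue, jade} contains the identity blue.
Checking products: every product of two elements of {blue, jade} (read from the table) lies in {blue, jade}, so the set is closed.
In a finite group, a nonempty closed subset is a subgroup. So {blue, jade} ≤ M.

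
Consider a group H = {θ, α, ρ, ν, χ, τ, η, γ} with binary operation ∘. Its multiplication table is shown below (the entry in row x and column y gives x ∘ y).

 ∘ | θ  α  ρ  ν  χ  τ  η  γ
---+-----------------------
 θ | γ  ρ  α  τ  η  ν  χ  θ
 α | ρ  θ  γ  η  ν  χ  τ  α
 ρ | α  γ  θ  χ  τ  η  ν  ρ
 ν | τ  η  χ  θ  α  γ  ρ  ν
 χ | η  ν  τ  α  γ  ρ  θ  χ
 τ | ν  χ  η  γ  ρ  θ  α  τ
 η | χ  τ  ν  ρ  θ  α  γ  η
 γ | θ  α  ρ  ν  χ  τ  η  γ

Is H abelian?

Yes

Check whether the table is symmetric across its main diagonal.
Every entry (row x, col y) equals the entry (row y, col x), so H is abelian.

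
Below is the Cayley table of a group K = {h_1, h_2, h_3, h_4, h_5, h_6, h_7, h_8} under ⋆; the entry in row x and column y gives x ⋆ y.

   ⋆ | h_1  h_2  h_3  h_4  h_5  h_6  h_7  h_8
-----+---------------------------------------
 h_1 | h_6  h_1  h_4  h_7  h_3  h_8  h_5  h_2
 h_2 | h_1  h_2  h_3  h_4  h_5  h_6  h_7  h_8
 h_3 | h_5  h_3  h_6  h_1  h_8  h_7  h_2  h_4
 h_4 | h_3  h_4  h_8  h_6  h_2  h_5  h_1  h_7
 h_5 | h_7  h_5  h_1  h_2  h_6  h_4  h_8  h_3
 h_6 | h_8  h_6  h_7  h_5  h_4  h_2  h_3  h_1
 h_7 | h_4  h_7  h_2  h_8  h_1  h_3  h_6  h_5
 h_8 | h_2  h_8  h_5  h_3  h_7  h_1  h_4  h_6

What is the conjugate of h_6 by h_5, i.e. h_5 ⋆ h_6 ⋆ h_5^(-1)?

The identity is h_2. In row h_5, the entry h_2 sits in column h_4, so h_5^(-1) = h_4.
h_5 ⋆ h_6 = h_4
h_4 ⋆ h_4 = h_6

h_6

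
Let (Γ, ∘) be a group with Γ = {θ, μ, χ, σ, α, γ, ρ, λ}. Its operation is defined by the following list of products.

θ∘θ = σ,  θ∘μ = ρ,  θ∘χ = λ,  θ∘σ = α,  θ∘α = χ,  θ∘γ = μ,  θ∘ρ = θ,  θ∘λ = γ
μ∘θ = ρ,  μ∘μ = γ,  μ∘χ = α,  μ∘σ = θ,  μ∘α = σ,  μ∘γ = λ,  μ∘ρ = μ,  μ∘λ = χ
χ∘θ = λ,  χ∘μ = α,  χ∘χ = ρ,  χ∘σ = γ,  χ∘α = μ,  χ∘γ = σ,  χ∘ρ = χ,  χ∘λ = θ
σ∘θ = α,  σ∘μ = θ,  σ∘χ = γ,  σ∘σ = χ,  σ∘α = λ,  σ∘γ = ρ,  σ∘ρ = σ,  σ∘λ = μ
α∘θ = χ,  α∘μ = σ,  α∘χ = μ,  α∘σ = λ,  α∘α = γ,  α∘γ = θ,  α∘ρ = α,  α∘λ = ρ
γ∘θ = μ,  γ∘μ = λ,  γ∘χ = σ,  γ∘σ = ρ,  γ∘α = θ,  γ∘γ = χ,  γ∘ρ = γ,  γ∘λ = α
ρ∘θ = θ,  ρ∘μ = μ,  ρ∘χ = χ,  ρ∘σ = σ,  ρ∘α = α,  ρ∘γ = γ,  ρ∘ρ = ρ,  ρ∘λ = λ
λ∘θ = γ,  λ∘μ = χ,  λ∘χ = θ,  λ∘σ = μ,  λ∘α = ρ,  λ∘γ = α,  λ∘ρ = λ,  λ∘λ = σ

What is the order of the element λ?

The identity element is ρ (its row matches the header).
λ^1 = λ
λ^2 = λ ∘ λ = σ
λ^3 = σ ∘ λ = μ
λ^4 = μ ∘ λ = χ
λ^5 = χ ∘ λ = θ
λ^6 = θ ∘ λ = γ
λ^7 = γ ∘ λ = α
λ^8 = α ∘ λ = ρ
The first power of λ equal to the identity is λ^8, so ord(λ) = 8.
(Structurally, Γ here is isomorphic to the cyclic group Z_8.)

8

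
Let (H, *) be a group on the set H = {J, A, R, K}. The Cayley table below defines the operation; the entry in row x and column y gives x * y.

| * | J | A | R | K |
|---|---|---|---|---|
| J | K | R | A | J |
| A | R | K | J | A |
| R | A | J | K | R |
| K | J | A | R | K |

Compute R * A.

J

Read row R, column A: R * A = J.
(Structurally, H here is isomorphic to the Klein four-group V_4.)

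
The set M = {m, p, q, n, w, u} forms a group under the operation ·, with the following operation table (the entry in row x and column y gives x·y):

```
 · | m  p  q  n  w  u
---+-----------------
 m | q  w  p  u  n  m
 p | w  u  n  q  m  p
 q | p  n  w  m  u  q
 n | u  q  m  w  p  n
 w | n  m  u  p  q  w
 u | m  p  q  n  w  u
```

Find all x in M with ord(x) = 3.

Identity is u. Compute the order of each non-identity element by repeated multiplication:
  m: m → q → p → w → n → u  (order 6)
  p: p → u  (order 2)
  q: q → w → u  (order 3)
  n: n → w → p → q → m → u  (order 6)
  w: w → q → u  (order 3)
Elements of order 3: {q, w}.
(Structurally, M here is isomorphic to the cyclic group Z_6.)

{q, w}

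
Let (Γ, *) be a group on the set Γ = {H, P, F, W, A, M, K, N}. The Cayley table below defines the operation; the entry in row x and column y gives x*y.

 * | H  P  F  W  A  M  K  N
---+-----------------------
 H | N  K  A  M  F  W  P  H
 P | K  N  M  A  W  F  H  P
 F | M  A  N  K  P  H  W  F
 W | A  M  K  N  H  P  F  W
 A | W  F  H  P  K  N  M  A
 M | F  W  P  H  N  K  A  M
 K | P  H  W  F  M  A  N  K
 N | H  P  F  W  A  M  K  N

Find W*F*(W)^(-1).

The identity is N. In row W, the entry N sits in column W, so W^(-1) = W.
W*F = K
K*W = F

F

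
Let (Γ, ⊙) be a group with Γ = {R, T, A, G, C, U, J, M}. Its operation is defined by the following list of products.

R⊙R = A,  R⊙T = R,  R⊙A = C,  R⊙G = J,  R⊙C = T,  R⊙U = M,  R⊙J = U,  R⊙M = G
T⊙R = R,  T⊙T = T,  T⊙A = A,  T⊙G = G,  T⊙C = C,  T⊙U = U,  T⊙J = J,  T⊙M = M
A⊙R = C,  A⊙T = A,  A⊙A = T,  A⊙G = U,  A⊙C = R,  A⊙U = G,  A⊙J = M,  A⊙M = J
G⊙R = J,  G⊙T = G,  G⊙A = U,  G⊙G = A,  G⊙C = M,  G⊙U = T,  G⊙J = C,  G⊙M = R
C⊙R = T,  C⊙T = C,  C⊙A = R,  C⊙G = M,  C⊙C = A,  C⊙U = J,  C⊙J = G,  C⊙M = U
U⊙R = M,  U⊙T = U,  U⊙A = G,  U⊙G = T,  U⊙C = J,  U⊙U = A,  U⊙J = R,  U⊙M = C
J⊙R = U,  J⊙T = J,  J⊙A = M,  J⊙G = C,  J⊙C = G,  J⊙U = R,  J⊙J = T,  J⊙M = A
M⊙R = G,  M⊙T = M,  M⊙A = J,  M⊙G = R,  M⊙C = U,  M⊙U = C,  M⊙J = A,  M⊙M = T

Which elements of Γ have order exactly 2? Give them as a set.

{A, J, M}

Identity is T. Compute the order of each non-identity element by repeated multiplication:
  R: R → A → C → T  (order 4)
  A: A → T  (order 2)
  G: G → A → U → T  (order 4)
  C: C → A → R → T  (order 4)
  U: U → A → G → T  (order 4)
  J: J → T  (order 2)
  M: M → T  (order 2)
Elements of order 2: {A, J, M}.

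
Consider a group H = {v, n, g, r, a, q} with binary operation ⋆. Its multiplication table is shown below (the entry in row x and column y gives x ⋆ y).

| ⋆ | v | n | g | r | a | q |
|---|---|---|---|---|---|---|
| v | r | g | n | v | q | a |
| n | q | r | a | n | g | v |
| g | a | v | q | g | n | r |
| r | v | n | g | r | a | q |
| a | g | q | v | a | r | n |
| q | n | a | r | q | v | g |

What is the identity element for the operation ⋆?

r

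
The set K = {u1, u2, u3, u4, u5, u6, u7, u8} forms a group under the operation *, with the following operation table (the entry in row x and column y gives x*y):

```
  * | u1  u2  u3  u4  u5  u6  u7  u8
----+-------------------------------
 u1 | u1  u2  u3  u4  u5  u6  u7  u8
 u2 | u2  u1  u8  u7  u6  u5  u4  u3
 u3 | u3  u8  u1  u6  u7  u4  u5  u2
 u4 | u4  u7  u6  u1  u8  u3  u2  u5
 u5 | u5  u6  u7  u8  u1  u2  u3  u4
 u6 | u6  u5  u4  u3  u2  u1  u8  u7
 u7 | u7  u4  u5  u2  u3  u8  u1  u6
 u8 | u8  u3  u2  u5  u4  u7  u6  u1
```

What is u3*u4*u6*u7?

u3*u4 = u6
u6*u6 = u1
u1*u7 = u7

u7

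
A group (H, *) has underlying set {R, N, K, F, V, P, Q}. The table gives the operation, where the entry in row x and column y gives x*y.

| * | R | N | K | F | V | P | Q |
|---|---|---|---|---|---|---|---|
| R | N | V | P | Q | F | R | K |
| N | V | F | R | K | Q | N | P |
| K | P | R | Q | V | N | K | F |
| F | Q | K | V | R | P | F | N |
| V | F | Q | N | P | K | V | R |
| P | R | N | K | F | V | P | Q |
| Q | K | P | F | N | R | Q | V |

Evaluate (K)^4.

V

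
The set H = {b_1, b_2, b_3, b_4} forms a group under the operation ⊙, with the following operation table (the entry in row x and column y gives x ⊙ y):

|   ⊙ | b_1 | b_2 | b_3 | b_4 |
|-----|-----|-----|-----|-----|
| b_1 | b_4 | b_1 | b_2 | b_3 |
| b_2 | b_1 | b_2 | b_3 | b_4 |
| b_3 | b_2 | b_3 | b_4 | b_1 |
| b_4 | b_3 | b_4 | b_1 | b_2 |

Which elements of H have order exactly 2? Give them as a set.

{b_4}

Identity is b_2. Compute the order of each non-identity element by repeated multiplication:
  b_1: b_1 → b_4 → b_3 → b_2  (order 4)
  b_3: b_3 → b_4 → b_1 → b_2  (order 4)
  b_4: b_4 → b_2  (order 2)
Elements of order 2: {b_4}.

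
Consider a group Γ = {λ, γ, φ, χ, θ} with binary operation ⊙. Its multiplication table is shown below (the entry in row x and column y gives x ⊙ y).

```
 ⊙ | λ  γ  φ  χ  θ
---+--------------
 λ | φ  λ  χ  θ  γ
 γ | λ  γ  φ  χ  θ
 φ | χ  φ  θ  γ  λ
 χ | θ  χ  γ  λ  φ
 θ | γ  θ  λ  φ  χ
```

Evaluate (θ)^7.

χ

θ^1 = θ
θ^2 = θ ⊙ θ = χ
θ^3 = χ ⊙ θ = φ
θ^4 = φ ⊙ θ = λ
θ^5 = λ ⊙ θ = γ
θ^6 = γ ⊙ θ = θ
θ^7 = θ ⊙ θ = χ
(Structurally, Γ here is isomorphic to the cyclic group Z_5.)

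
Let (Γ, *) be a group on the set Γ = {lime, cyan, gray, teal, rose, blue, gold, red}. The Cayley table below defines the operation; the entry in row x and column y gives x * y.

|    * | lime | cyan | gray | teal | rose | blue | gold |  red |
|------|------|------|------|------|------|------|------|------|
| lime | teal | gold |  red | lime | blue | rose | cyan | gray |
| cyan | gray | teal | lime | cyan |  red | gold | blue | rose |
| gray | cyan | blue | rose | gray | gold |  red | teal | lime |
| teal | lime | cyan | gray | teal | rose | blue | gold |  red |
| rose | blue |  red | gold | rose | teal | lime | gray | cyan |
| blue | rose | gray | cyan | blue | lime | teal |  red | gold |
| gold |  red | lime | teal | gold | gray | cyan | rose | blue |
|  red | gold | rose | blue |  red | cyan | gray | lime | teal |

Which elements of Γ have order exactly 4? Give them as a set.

{gold, gray}

Identity is teal. Compute the order of each non-identity element by repeated multiplication:
  lime: lime → teal  (order 2)
  cyan: cyan → teal  (order 2)
  gray: gray → rose → gold → teal  (order 4)
  rose: rose → teal  (order 2)
  blue: blue → teal  (order 2)
  gold: gold → rose → gray → teal  (order 4)
  red: red → teal  (order 2)
Elements of order 4: {gold, gray}.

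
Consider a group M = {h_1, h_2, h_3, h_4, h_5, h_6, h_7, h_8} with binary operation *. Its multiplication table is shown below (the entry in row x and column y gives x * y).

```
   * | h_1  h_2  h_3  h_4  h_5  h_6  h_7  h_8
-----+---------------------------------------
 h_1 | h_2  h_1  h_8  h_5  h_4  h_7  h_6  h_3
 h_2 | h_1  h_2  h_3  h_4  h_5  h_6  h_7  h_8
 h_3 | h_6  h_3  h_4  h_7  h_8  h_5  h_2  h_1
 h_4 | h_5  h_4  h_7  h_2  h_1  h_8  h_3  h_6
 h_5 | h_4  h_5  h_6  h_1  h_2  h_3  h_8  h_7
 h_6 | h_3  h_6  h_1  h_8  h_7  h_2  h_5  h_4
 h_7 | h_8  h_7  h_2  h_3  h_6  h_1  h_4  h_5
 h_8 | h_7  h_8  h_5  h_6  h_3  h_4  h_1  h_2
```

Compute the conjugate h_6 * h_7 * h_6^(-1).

h_3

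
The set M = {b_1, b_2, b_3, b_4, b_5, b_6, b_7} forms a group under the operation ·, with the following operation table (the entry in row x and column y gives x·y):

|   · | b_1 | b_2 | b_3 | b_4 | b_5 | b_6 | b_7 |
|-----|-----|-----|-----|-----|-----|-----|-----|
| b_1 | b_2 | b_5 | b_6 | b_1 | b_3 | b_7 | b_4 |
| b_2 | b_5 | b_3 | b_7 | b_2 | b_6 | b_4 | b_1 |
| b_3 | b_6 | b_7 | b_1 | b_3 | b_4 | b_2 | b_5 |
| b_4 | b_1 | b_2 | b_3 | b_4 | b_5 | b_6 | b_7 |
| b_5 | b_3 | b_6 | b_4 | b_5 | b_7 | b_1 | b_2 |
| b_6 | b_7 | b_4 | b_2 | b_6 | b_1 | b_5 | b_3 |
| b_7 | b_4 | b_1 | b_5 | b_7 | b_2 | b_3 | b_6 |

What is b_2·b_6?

Read row b_2, column b_6: b_2·b_6 = b_4.

b_4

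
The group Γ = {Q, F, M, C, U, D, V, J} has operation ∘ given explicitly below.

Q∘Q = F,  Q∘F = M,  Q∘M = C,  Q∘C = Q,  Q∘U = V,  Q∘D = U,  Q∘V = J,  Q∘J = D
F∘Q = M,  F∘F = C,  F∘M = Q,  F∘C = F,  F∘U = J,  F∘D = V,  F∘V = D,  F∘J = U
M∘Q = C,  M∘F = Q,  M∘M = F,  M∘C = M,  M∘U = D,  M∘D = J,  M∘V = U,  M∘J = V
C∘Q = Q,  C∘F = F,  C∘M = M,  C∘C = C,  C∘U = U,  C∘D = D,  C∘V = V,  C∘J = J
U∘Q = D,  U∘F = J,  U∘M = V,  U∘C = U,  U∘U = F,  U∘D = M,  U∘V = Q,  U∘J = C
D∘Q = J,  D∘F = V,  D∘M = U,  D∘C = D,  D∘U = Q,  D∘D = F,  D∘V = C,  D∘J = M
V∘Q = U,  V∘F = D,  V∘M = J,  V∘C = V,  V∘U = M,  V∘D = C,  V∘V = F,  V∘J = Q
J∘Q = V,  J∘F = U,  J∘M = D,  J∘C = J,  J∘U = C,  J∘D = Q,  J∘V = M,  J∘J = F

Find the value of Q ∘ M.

C

Read row Q, column M: Q ∘ M = C.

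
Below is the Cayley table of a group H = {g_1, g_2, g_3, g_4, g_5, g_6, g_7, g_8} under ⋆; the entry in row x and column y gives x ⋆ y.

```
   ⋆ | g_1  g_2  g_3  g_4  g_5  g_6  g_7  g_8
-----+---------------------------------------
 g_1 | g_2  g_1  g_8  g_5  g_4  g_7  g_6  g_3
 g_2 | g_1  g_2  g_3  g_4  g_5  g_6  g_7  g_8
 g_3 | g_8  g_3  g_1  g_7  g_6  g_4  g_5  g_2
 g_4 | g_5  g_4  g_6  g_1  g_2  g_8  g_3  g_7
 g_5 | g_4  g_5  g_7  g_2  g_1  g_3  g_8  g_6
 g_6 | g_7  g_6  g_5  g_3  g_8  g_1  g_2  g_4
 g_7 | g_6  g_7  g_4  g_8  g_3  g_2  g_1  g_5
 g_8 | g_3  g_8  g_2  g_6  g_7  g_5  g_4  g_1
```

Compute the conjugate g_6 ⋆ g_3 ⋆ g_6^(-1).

The identity is g_2. In row g_6, the entry g_2 sits in column g_7, so g_6^(-1) = g_7.
g_6 ⋆ g_3 = g_5
g_5 ⋆ g_7 = g_8

g_8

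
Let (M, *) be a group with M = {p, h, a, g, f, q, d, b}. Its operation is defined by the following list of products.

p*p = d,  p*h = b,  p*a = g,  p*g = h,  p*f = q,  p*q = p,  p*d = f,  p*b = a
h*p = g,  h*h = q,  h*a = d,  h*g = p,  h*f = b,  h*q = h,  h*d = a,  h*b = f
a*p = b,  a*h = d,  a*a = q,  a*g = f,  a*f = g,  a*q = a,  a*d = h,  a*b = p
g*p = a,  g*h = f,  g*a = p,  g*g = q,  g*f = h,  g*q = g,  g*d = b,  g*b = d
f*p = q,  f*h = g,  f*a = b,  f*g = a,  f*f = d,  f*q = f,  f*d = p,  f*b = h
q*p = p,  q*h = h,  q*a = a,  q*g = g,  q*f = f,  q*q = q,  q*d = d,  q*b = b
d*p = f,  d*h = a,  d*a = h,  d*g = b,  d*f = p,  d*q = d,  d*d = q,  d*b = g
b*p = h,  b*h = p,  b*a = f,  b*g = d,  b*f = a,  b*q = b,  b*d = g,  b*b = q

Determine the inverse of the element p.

First locate the identity: row q matches the header, so q is the identity.
Scan row p for q: p * f = q. Hence p^(-1) = f.

f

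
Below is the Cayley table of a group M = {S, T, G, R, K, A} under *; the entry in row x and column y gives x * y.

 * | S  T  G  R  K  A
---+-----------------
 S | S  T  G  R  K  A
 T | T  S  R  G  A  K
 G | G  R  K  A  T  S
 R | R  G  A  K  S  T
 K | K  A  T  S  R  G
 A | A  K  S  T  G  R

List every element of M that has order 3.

{K, R}

Identity is S. Compute the order of each non-identity element by repeated multiplication:
  T: T → S  (order 2)
  G: G → K → T → R → A → S  (order 6)
  R: R → K → S  (order 3)
  K: K → R → S  (order 3)
  A: A → R → T → K → G → S  (order 6)
Elements of order 3: {K, R}.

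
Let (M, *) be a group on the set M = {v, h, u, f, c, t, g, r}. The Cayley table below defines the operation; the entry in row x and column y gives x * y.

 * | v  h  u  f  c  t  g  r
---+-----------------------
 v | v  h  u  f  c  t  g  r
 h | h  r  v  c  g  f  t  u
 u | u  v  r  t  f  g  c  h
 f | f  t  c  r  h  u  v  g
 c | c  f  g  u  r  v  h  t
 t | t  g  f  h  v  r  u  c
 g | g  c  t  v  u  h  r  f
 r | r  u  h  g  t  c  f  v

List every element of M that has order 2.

{r}

Identity is v. Compute the order of each non-identity element by repeated multiplication:
  h: h → r → u → v  (order 4)
  u: u → r → h → v  (order 4)
  f: f → r → g → v  (order 4)
  c: c → r → t → v  (order 4)
  t: t → r → c → v  (order 4)
  g: g → r → f → v  (order 4)
  r: r → v  (order 2)
Elements of order 2: {r}.
(Structurally, M here is isomorphic to the quaternion group Q_8.)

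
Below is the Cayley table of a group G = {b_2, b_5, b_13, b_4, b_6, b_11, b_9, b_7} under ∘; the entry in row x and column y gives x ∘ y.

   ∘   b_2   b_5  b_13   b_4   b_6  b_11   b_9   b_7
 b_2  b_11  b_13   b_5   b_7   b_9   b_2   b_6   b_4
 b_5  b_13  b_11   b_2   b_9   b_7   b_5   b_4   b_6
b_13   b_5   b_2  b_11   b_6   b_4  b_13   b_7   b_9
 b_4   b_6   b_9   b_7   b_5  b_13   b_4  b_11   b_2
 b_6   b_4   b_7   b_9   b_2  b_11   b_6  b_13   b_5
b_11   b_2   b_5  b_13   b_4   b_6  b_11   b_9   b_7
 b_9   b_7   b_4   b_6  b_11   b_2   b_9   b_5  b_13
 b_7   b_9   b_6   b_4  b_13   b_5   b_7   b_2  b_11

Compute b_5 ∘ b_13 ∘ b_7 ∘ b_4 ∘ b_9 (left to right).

b_5 ∘ b_13 = b_2
b_2 ∘ b_7 = b_4
b_4 ∘ b_4 = b_5
b_5 ∘ b_9 = b_4

b_4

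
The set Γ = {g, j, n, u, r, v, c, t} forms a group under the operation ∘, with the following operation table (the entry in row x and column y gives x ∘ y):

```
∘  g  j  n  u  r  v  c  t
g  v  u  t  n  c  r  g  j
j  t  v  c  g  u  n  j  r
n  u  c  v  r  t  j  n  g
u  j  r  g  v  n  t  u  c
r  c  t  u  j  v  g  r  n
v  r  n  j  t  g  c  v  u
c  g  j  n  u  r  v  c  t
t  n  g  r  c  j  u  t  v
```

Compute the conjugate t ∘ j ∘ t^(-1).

n

The identity is c. In row t, the entry c sits in column u, so t^(-1) = u.
t ∘ j = g
g ∘ u = n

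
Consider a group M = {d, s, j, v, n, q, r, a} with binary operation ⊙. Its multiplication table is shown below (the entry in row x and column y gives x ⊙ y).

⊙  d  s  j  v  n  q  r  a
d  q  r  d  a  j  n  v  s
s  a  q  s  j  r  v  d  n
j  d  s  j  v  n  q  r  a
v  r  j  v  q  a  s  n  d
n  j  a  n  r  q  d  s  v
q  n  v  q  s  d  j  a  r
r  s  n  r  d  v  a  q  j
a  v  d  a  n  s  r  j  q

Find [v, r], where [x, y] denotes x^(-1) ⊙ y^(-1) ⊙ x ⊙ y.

q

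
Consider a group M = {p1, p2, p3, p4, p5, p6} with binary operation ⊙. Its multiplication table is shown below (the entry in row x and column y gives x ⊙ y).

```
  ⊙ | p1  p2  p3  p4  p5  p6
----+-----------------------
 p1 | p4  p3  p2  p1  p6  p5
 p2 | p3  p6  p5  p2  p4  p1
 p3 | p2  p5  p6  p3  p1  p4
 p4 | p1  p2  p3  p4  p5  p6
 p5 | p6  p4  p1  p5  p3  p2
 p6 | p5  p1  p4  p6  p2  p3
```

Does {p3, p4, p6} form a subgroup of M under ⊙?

{p3, p4, p6} contains the identity p4.
Checking products: every product of two elements of {p3, p4, p6} (read from the table) lies in {p3, p4, p6}, so the set is closed.
In a finite group, a nonempty closed subset is a subgroup. So {p3, p4, p6} ≤ M.

Yes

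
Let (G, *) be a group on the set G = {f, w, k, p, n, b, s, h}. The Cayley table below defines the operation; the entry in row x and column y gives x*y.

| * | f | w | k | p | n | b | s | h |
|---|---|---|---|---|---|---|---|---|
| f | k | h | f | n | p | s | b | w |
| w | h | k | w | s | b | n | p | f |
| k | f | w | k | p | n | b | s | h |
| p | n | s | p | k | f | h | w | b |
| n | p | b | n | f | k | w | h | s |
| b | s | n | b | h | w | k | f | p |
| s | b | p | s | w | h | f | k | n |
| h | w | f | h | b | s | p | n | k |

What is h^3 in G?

h^1 = h
h^2 = h*h = k
h^3 = k*h = h

h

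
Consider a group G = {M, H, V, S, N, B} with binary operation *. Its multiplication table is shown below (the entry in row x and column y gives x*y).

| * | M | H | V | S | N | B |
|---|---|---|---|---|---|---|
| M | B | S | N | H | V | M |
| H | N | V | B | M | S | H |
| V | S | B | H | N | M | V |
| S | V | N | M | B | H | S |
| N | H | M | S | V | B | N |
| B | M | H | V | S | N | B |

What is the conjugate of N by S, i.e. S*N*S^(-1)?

M

The identity is B. In row S, the entry B sits in column S, so S^(-1) = S.
S*N = H
H*S = M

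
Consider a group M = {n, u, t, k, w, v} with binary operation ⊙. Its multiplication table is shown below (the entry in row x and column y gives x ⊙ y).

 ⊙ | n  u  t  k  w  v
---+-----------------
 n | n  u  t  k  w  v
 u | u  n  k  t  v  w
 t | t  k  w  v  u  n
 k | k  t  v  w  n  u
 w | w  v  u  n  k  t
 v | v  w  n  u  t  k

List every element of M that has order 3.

{k, w}

Identity is n. Compute the order of each non-identity element by repeated multiplication:
  u: u → n  (order 2)
  t: t → w → u → k → v → n  (order 6)
  k: k → w → n  (order 3)
  w: w → k → n  (order 3)
  v: v → k → u → w → t → n  (order 6)
Elements of order 3: {k, w}.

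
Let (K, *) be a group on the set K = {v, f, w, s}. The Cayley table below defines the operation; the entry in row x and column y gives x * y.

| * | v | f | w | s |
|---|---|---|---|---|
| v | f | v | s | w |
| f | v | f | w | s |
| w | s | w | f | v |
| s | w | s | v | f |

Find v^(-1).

First locate the identity: row f matches the header, so f is the identity.
Scan row v for f: v * v = f. Hence v^(-1) = v.
(Structurally, K here is isomorphic to the Klein four-group V_4.)

v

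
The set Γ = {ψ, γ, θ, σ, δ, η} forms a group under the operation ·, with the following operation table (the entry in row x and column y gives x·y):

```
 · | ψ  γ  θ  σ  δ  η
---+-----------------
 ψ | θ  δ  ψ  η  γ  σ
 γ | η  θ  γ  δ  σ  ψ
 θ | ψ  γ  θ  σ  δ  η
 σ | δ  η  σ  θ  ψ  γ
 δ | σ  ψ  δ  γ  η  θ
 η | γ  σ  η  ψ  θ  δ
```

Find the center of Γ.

An element z is central iff its row equals its column in the table.
For η: η·ψ = γ ≠ σ = ψ·η, so η ∉ Z.
Checking each element this way leaves Z(Γ) = {θ}.

{θ}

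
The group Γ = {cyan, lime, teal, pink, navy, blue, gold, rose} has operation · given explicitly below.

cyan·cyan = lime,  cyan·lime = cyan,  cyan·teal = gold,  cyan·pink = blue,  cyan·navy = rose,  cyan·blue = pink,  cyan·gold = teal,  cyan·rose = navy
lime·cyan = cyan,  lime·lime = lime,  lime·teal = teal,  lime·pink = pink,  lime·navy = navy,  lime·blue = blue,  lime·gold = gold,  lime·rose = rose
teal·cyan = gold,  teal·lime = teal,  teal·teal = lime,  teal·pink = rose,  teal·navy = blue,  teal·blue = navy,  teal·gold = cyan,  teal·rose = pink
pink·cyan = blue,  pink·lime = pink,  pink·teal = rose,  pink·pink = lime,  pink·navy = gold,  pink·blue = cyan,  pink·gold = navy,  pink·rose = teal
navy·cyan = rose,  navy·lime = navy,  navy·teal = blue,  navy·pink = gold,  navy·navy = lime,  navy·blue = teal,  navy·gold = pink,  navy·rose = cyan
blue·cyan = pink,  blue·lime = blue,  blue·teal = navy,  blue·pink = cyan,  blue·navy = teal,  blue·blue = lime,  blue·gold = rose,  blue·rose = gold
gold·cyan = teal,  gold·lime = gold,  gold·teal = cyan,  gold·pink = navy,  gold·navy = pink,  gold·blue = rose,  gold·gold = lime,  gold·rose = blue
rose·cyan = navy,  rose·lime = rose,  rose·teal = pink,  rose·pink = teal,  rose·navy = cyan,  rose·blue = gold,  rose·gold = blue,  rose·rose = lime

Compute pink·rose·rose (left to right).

pink·rose = teal
teal·rose = pink

pink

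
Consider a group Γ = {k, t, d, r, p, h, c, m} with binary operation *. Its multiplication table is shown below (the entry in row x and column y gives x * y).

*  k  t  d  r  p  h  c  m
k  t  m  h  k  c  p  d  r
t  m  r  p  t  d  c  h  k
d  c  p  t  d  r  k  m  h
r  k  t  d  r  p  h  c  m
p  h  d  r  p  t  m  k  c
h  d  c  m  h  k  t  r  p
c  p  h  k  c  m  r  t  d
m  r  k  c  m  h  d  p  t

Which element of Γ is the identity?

r

The identity e satisfies e * x = x for all x, so its row in the table reproduces the column headers.
Row r reads: k, t, d, r, p, h, c, m — exactly the header order. So r is the identity.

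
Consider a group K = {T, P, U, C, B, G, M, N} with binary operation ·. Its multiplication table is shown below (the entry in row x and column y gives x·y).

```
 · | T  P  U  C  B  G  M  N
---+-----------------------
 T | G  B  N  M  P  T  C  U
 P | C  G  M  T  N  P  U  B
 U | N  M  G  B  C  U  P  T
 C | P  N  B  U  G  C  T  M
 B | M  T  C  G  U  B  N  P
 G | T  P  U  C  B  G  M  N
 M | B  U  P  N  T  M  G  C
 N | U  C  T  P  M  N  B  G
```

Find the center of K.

An element z is central iff its row equals its column in the table.
For P: P·B = N ≠ T = B·P, so P ∉ Z.
Checking each element this way leaves Z(K) = {G, U}.

{G, U}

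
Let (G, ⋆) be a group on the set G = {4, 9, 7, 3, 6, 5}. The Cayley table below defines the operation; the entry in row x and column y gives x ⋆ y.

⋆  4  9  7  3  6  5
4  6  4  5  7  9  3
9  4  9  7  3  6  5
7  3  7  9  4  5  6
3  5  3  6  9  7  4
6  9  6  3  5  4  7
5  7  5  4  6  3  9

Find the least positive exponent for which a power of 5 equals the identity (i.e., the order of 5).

2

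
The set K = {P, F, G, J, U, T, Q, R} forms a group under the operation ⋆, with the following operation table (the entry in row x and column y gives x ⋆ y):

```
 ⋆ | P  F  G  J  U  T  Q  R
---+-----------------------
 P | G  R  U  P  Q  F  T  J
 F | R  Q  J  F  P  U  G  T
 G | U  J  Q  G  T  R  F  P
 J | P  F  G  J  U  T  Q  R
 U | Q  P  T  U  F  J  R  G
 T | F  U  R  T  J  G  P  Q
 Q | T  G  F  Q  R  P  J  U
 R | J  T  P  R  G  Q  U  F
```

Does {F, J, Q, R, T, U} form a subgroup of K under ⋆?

T ⋆ T = G, which is not in {F, J, Q, R, T, U}.
The subset is not closed under ⋆, so it is not a subgroup.
(Structurally, K here is isomorphic to the cyclic group Z_8.)

No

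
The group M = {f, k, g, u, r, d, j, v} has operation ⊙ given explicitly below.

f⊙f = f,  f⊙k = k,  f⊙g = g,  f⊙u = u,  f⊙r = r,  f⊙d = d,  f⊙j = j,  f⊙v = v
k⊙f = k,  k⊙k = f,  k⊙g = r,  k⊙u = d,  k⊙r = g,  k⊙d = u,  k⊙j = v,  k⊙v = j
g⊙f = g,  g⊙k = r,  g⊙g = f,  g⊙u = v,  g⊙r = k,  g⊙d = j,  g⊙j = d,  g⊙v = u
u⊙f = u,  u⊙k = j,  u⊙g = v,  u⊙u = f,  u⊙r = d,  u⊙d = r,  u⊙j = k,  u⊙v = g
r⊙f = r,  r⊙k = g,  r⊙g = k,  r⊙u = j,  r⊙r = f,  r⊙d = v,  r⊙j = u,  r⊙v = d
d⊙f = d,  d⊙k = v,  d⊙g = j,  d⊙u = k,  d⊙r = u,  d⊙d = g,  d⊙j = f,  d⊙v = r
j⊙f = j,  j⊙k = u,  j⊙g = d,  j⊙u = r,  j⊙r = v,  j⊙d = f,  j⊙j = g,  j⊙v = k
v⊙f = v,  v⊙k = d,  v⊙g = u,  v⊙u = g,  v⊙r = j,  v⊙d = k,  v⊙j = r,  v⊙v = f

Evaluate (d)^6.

g

d^1 = d
d^2 = d ⊙ d = g
d^3 = g ⊙ d = j
d^4 = j ⊙ d = f
d^5 = f ⊙ d = d
d^6 = d ⊙ d = g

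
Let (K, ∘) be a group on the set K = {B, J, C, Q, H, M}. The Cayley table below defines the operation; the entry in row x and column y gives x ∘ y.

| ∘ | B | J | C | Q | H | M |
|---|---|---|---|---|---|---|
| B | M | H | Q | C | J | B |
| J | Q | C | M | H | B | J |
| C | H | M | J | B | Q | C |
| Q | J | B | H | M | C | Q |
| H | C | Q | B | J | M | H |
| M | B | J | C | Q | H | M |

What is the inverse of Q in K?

Q

First locate the identity: row M matches the header, so M is the identity.
Scan row Q for M: Q ∘ Q = M. Hence Q^(-1) = Q.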